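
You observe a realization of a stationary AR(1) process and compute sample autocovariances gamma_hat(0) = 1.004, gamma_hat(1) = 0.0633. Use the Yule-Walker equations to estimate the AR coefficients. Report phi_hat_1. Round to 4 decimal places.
\hat\phi_{1} = 0.0630

The Yule-Walker equations for an AR(p) process read, in matrix form,
  Gamma_p phi = r_p,   with   (Gamma_p)_{ij} = gamma(|i - j|),
                       (r_p)_i = gamma(i),   i,j = 1..p.
Substitute the sample gammas (Toeplitz matrix and right-hand side of size 1):
  Gamma_p = [[1.004]]
  r_p     = [0.0633]
With p = 1 this is the single equation gamma(0) phi_1 = gamma(1):
  phi_hat_1 = gamma(1) / gamma(0) = 0.0633 / 1.004 = 0.0630.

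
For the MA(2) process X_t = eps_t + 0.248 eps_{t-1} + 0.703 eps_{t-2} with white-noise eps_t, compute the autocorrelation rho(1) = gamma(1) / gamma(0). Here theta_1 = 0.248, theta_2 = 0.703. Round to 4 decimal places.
\rho(1) = 0.2715

For an MA(q) process with theta_0 = 1, the autocovariance is
  gamma(k) = sigma^2 * sum_{i=0..q-k} theta_i * theta_{i+k},
and rho(k) = gamma(k) / gamma(0). Sigma^2 cancels.
  numerator   = (1)*(0.248) + (0.248)*(0.703) = 0.422344.
  denominator = (1)^2 + (0.248)^2 + (0.703)^2 = 1.555713.
  rho(1) = 0.422344 / 1.555713 = 0.2715.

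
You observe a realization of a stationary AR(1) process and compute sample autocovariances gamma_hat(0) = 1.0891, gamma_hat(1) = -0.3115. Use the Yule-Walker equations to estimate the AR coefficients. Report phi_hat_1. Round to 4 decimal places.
\hat\phi_{1} = -0.2860

The Yule-Walker equations for an AR(p) process read, in matrix form,
  Gamma_p phi = r_p,   with   (Gamma_p)_{ij} = gamma(|i - j|),
                       (r_p)_i = gamma(i),   i,j = 1..p.
Substitute the sample gammas (Toeplitz matrix and right-hand side of size 1):
  Gamma_p = [[1.0891]]
  r_p     = [-0.3115]
With p = 1 this is the single equation gamma(0) phi_1 = gamma(1):
  phi_hat_1 = gamma(1) / gamma(0) = -0.3115 / 1.0891 = -0.2860.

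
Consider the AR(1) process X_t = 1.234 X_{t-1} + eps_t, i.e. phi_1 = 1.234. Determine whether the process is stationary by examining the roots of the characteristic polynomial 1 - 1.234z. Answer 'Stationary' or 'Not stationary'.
\text{Not stationary}

The AR(p) characteristic polynomial is P(z) = 1 - 1.234z.
Stationarity requires all roots to lie outside the unit circle, i.e. |z| > 1 for every root.
This is linear in z: 1 + (-1.234) z = 0  =>  z = -1/(-1.234) = 0.810373,  |z| = 0.810373.
Moduli of all roots: 0.8104.
All moduli strictly greater than 1? No.
Verdict: Not stationary.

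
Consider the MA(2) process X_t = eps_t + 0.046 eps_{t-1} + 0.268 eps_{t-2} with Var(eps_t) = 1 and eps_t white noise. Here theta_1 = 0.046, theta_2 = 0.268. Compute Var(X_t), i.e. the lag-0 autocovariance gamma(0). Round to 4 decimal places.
\gamma(0) = 1.0739

For an MA(q) process X_t = eps_t + sum_i theta_i eps_{t-i} with
Var(eps_t) = sigma^2, the variance is
  gamma(0) = sigma^2 * (1 + sum_i theta_i^2).
  sum_i theta_i^2 = (0.046)^2 + (0.268)^2 = 0.002116 + 0.071824 = 0.07394.
  gamma(0) = 1 * (1 + 0.07394) = 1 * 1.07394 = 1.07394, which rounds to 1.0739.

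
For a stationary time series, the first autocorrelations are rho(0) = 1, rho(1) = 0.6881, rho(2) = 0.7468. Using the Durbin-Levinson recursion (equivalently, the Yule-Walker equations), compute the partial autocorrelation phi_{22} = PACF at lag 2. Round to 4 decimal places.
\phi_{22} = 0.5191

The PACF at lag k is phi_{kk}, the last component of the solution
to the Yule-Walker system G_k phi = r_k where
  (G_k)_{ij} = rho(|i - j|), (r_k)_i = rho(i), i,j = 1..k.
Equivalently, Durbin-Levinson gives phi_{kk} iteratively:
  phi_{11} = rho(1)
  phi_{kk} = [rho(k) - sum_{j=1..k-1} phi_{k-1,j} rho(k-j)]
            / [1 - sum_{j=1..k-1} phi_{k-1,j} rho(j)],
  phi_{k,j} = phi_{k-1,j} - phi_{kk} phi_{k-1,k-j},  j = 1..k-1.
Step k = 1:
  phi_11 = rho(1) = 0.6881.
Step k = 2:
  phi_22 = [rho(2) - phi_11 rho(1)] / [1 - phi_11 rho(1)] = [0.7468 - (0.6881)(0.6881)] / [1 - (0.6881)(0.6881)]
         = 0.27331839 / 0.52651839 = 0.5191.
Therefore phi_{22} = 0.5191.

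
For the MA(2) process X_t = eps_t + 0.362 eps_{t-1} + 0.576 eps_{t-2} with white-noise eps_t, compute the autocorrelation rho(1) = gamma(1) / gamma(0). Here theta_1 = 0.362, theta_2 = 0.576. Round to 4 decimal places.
\rho(1) = 0.3900

For an MA(q) process with theta_0 = 1, the autocovariance is
  gamma(k) = sigma^2 * sum_{i=0..q-k} theta_i * theta_{i+k},
and rho(k) = gamma(k) / gamma(0). Sigma^2 cancels.
  numerator   = (1)*(0.362) + (0.362)*(0.576) = 0.570512.
  denominator = (1)^2 + (0.362)^2 + (0.576)^2 = 1.46282.
  rho(1) = 0.570512 / 1.46282 = 0.3900.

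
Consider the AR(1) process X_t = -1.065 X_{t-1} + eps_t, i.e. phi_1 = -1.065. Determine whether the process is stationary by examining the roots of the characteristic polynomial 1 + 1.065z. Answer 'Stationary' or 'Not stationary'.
\text{Not stationary}

The AR(p) characteristic polynomial is P(z) = 1 + 1.065z.
Stationarity requires all roots to lie outside the unit circle, i.e. |z| > 1 for every root.
This is linear in z: 1 + (1.065) z = 0  =>  z = -1/(1.065) = -0.938967,  |z| = 0.938967.
Moduli of all roots: 0.9390.
All moduli strictly greater than 1? No.
Verdict: Not stationary.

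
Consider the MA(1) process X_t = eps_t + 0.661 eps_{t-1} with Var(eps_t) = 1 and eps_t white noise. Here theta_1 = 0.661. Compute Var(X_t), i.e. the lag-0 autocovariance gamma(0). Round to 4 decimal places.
\gamma(0) = 1.4369

For an MA(q) process X_t = eps_t + sum_i theta_i eps_{t-i} with
Var(eps_t) = sigma^2, the variance is
  gamma(0) = sigma^2 * (1 + sum_i theta_i^2).
  sum_i theta_i^2 = (0.661)^2 = 0.436921.
  gamma(0) = 1 * (1 + 0.436921) = 1 * 1.436921 = 1.436921, which rounds to 1.4369.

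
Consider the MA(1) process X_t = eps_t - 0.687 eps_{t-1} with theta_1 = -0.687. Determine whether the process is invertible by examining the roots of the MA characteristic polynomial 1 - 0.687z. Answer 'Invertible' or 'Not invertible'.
\text{Invertible}

The MA(q) characteristic polynomial is P(z) = 1 - 0.687z.
Invertibility requires all roots to lie outside the unit circle, i.e. |z| > 1 for every root.
This is linear in z: 1 + (-0.687) z = 0  =>  z = -1/(-0.687) = 1.455604,  |z| = 1.455604.
Moduli of all roots: 1.4556.
All moduli strictly greater than 1? Yes.
Verdict: Invertible.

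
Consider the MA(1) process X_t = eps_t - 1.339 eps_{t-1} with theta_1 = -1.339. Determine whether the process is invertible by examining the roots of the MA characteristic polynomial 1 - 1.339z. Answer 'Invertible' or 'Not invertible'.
\text{Not invertible}

The MA(q) characteristic polynomial is P(z) = 1 - 1.339z.
Invertibility requires all roots to lie outside the unit circle, i.e. |z| > 1 for every root.
This is linear in z: 1 + (-1.339) z = 0  =>  z = -1/(-1.339) = 0.746826,  |z| = 0.746826.
Moduli of all roots: 0.7468.
All moduli strictly greater than 1? No.
Verdict: Not invertible.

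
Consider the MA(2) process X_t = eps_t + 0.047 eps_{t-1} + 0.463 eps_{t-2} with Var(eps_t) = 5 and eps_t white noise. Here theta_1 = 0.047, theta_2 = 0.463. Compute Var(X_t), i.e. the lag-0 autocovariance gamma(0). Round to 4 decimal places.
\gamma(0) = 6.0829

For an MA(q) process X_t = eps_t + sum_i theta_i eps_{t-i} with
Var(eps_t) = sigma^2, the variance is
  gamma(0) = sigma^2 * (1 + sum_i theta_i^2).
  sum_i theta_i^2 = (0.047)^2 + (0.463)^2 = 0.002209 + 0.214369 = 0.216578.
  gamma(0) = 5 * (1 + 0.216578) = 5 * 1.216578 = 6.08289, which rounds to 6.0829.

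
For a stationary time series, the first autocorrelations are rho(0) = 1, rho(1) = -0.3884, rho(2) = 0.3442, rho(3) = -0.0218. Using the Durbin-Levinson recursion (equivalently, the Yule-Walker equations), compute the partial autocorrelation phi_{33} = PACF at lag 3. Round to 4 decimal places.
\phi_{33} = 0.2110

The PACF at lag k is phi_{kk}, the last component of the solution
to the Yule-Walker system G_k phi = r_k where
  (G_k)_{ij} = rho(|i - j|), (r_k)_i = rho(i), i,j = 1..k.
Equivalently, Durbin-Levinson gives phi_{kk} iteratively:
  phi_{11} = rho(1)
  phi_{kk} = [rho(k) - sum_{j=1..k-1} phi_{k-1,j} rho(k-j)]
            / [1 - sum_{j=1..k-1} phi_{k-1,j} rho(j)],
  phi_{k,j} = phi_{k-1,j} - phi_{kk} phi_{k-1,k-j},  j = 1..k-1.
Step k = 1:
  phi_11 = rho(1) = -0.3884.
Step k = 2:
  phi_22 = [rho(2) - phi_11 rho(1)] / [1 - phi_11 rho(1)] = [0.3442 - (-0.3884)(-0.3884)] / [1 - (-0.3884)(-0.3884)]
         = 0.19334544 / 0.84914544 = 0.227694.
  Update: phi_21 = phi_11 - phi_22 phi_11 = -0.3884 - (0.227694)(-0.3884) = -0.299964.
Step k = 3:
  phi_33 = [rho(3) - phi_21 rho(2) - phi_22 rho(1)] / [1 - phi_21 rho(1) - phi_22 rho(2)]
    numerator   = -0.0218 - (-0.299964)(0.3442) - (0.227694)(-0.3884) = 0.16988387
    denominator = 1 - (-0.299964)(-0.3884) - (0.227694)(0.3442) = 0.80512182
  phi_33 = 0.16988387 / 0.80512182 = 0.211.
Therefore phi_{33} = 0.2110.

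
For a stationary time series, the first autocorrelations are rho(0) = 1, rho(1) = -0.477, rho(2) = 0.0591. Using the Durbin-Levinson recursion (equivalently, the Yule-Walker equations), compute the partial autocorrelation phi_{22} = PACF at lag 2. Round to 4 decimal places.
\phi_{22} = -0.2180

The PACF at lag k is phi_{kk}, the last component of the solution
to the Yule-Walker system G_k phi = r_k where
  (G_k)_{ij} = rho(|i - j|), (r_k)_i = rho(i), i,j = 1..k.
Equivalently, Durbin-Levinson gives phi_{kk} iteratively:
  phi_{11} = rho(1)
  phi_{kk} = [rho(k) - sum_{j=1..k-1} phi_{k-1,j} rho(k-j)]
            / [1 - sum_{j=1..k-1} phi_{k-1,j} rho(j)],
  phi_{k,j} = phi_{k-1,j} - phi_{kk} phi_{k-1,k-j},  j = 1..k-1.
Step k = 1:
  phi_11 = rho(1) = -0.477.
Step k = 2:
  phi_22 = [rho(2) - phi_11 rho(1)] / [1 - phi_11 rho(1)] = [0.0591 - (-0.477)(-0.477)] / [1 - (-0.477)(-0.477)]
         = -0.168429 / 0.772471 = -0.218.
Therefore phi_{22} = -0.2180.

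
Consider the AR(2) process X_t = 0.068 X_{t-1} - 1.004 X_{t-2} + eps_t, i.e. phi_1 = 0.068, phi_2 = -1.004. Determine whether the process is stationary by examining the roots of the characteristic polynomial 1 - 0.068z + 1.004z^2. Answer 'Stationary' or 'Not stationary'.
\text{Not stationary}

The AR(p) characteristic polynomial is P(z) = 1 - 0.068z + 1.004z^2.
Stationarity requires all roots to lie outside the unit circle, i.e. |z| > 1 for every root.
Set 1 + (-0.068) z + (1.004) z^2 = 0, i.e. a z^2 + b z + c = 0 with a = 1.004, b = -0.068, c = 1.
Discriminant D = b^2 - 4ac = (-0.068)^2 - 4*(1.004)*1 = 0.004624 - (4.016) = -4.011376.
D < 0, so the roots are the complex-conjugate pair z = (-b +/- i sqrt(-D)) / (2a) = 0.0339 +/- 0.9974i.
For a conjugate pair |z|^2 = z * conj(z) = (product of roots) = c/a = 1/(1.004) = 0.996016, so |z| = sqrt(0.996016) = 0.998 for both roots.
Moduli of all roots: 0.9980, 0.9980.
All moduli strictly greater than 1? No.
Verdict: Not stationary.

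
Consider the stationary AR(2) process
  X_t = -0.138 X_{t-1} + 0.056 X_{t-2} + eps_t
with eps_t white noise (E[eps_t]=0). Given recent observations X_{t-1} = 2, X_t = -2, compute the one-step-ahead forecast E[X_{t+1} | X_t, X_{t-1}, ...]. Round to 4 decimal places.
E[X_{t+1} \mid \mathcal F_t] = 0.3880

For an AR(p) model X_t = c + sum_i phi_i X_{t-i} + eps_t, the
one-step-ahead conditional mean is
  E[X_{t+1} | X_t, ...] = c + sum_i phi_i X_{t+1-i}.
Substitute known values:
  E[X_{t+1} | ...] = (-0.138) * (-2) + (0.056) * (2)
                   = 0.3880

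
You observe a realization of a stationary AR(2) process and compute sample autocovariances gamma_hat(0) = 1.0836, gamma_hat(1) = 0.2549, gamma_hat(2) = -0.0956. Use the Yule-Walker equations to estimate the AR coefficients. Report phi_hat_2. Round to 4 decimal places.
\hat\phi_{2} = -0.1520

The Yule-Walker equations for an AR(p) process read, in matrix form,
  Gamma_p phi = r_p,   with   (Gamma_p)_{ij} = gamma(|i - j|),
                       (r_p)_i = gamma(i),   i,j = 1..p.
Substitute the sample gammas (Toeplitz matrix and right-hand side of size 2):
  Gamma_p = [[1.0836, 0.2549], [0.2549, 1.0836]]
  r_p     = [0.2549, -0.0956]
Written out:
  1.0836 phi_1 + 0.2549 phi_2 = 0.2549
  0.2549 phi_1 + 1.0836 phi_2 = -0.0956
Solve by Cramer's rule:
  det = gamma(0)^2 - gamma(1)^2 = (1.0836)^2 - (0.2549)^2 = 1.17418896 - 0.06497401 = 1.10921495
  phi_hat_1 = [gamma(1) gamma(0) - gamma(1) gamma(2)] / det = [(0.2549)(1.0836) - (0.2549)(-0.0956)] / 1.10921495 = 0.30057808 / 1.10921495 = 0.271
  phi_hat_2 = [gamma(0) gamma(2) - gamma(1)^2] / det = [(1.0836)(-0.0956) - (0.2549)^2] / 1.10921495 = -0.16856617 / 1.10921495 = -0.152
So phi_hat = [0.2710, -0.1520].
Therefore phi_hat_2 = -0.1520.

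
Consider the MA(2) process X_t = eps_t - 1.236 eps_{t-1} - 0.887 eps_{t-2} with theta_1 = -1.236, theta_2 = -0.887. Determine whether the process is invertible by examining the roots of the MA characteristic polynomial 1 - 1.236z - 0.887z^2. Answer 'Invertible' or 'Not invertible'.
\text{Not invertible}

The MA(q) characteristic polynomial is P(z) = 1 - 1.236z - 0.887z^2.
Invertibility requires all roots to lie outside the unit circle, i.e. |z| > 1 for every root.
Set 1 + (-1.236) z + (-0.887) z^2 = 0, i.e. a z^2 + b z + c = 0 with a = -0.887, b = -1.236, c = 1.
Discriminant D = b^2 - 4ac = (-1.236)^2 - 4*(-0.887)*1 = 1.527696 - (-3.548) = 5.075696.
D >= 0, so the roots are real: z = (-b +/- sqrt(D)) / (2a) = (1.236 +/- 2.252931) / (-1.774).
  z_1 = (1.236 + 2.252931) / (-1.774) = -1.9667,   |z_1| = 1.9667.
  z_2 = (1.236 - 2.252931) / (-1.774) = 0.5732,   |z_2| = 0.5732.
Moduli of all roots: 1.9667, 0.5732.
All moduli strictly greater than 1? No.
Verdict: Not invertible.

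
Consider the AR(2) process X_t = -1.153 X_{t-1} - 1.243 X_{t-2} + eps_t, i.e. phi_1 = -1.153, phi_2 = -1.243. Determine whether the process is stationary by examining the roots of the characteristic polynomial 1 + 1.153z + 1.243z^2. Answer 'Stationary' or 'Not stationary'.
\text{Not stationary}

The AR(p) characteristic polynomial is P(z) = 1 + 1.153z + 1.243z^2.
Stationarity requires all roots to lie outside the unit circle, i.e. |z| > 1 for every root.
Set 1 + (1.153) z + (1.243) z^2 = 0, i.e. a z^2 + b z + c = 0 with a = 1.243, b = 1.153, c = 1.
Discriminant D = b^2 - 4ac = (1.153)^2 - 4*(1.243)*1 = 1.329409 - (4.972) = -3.642591.
D < 0, so the roots are the complex-conjugate pair z = (-b +/- i sqrt(-D)) / (2a) = -0.4638 +/- 0.7677i.
For a conjugate pair |z|^2 = z * conj(z) = (product of roots) = c/a = 1/(1.243) = 0.804505, so |z| = sqrt(0.804505) = 0.8969 for both roots.
Moduli of all roots: 0.8969, 0.8969.
All moduli strictly greater than 1? No.
Verdict: Not stationary.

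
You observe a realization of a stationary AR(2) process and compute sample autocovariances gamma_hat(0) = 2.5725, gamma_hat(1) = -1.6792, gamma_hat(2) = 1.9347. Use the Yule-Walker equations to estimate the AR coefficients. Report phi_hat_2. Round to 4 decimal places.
\hat\phi_{2} = 0.5680

The Yule-Walker equations for an AR(p) process read, in matrix form,
  Gamma_p phi = r_p,   with   (Gamma_p)_{ij} = gamma(|i - j|),
                       (r_p)_i = gamma(i),   i,j = 1..p.
Substitute the sample gammas (Toeplitz matrix and right-hand side of size 2):
  Gamma_p = [[2.5725, -1.6792], [-1.6792, 2.5725]]
  r_p     = [-1.6792, 1.9347]
Written out:
  2.5725 phi_1 - 1.6792 phi_2 = -1.6792
  -1.6792 phi_1 + 2.5725 phi_2 = 1.9347
Solve by Cramer's rule:
  det = gamma(0)^2 - gamma(1)^2 = (2.5725)^2 - (-1.6792)^2 = 6.61775625 - 2.81971264 = 3.79804361
  phi_hat_1 = [gamma(1) gamma(0) - gamma(1) gamma(2)] / det = [(-1.6792)(2.5725) - (-1.6792)(1.9347)] / 3.79804361 = -1.07099376 / 3.79804361 = -0.282
  phi_hat_2 = [gamma(0) gamma(2) - gamma(1)^2] / det = [(2.5725)(1.9347) - (-1.6792)^2] / 3.79804361 = 2.15730311 / 3.79804361 = 0.568
So phi_hat = [-0.2820, 0.5680].
Therefore phi_hat_2 = 0.5680.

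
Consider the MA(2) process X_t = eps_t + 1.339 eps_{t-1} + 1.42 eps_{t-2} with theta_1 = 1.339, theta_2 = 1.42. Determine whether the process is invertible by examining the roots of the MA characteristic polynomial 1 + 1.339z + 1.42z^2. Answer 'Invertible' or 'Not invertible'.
\text{Not invertible}

The MA(q) characteristic polynomial is P(z) = 1 + 1.339z + 1.42z^2.
Invertibility requires all roots to lie outside the unit circle, i.e. |z| > 1 for every root.
Set 1 + (1.339) z + (1.42) z^2 = 0, i.e. a z^2 + b z + c = 0 with a = 1.42, b = 1.339, c = 1.
Discriminant D = b^2 - 4ac = (1.339)^2 - 4*(1.42)*1 = 1.792921 - (5.68) = -3.887079.
D < 0, so the roots are the complex-conjugate pair z = (-b +/- i sqrt(-D)) / (2a) = -0.4715 +/- 0.6942i.
For a conjugate pair |z|^2 = z * conj(z) = (product of roots) = c/a = 1/(1.42) = 0.704225, so |z| = sqrt(0.704225) = 0.8392 for both roots.
Moduli of all roots: 0.8392, 0.8392.
All moduli strictly greater than 1? No.
Verdict: Not invertible.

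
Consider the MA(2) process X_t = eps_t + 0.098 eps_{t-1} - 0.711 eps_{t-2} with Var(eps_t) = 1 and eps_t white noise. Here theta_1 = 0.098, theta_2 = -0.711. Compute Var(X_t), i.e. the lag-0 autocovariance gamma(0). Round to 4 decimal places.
\gamma(0) = 1.5151

For an MA(q) process X_t = eps_t + sum_i theta_i eps_{t-i} with
Var(eps_t) = sigma^2, the variance is
  gamma(0) = sigma^2 * (1 + sum_i theta_i^2).
  sum_i theta_i^2 = (0.098)^2 + (-0.711)^2 = 0.009604 + 0.505521 = 0.515125.
  gamma(0) = 1 * (1 + 0.515125) = 1 * 1.515125 = 1.515125, which rounds to 1.5151.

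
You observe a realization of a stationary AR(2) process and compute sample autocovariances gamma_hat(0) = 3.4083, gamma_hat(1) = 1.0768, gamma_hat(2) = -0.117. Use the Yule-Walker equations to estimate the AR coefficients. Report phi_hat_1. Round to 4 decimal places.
\hat\phi_{1} = 0.3630

The Yule-Walker equations for an AR(p) process read, in matrix form,
  Gamma_p phi = r_p,   with   (Gamma_p)_{ij} = gamma(|i - j|),
                       (r_p)_i = gamma(i),   i,j = 1..p.
Substitute the sample gammas (Toeplitz matrix and right-hand side of size 2):
  Gamma_p = [[3.4083, 1.0768], [1.0768, 3.4083]]
  r_p     = [1.0768, -0.117]
Written out:
  3.4083 phi_1 + 1.0768 phi_2 = 1.0768
  1.0768 phi_1 + 3.4083 phi_2 = -0.117
Solve by Cramer's rule:
  det = gamma(0)^2 - gamma(1)^2 = (3.4083)^2 - (1.0768)^2 = 11.61650889 - 1.15949824 = 10.45701065
  phi_hat_1 = [gamma(1) gamma(0) - gamma(1) gamma(2)] / det = [(1.0768)(3.4083) - (1.0768)(-0.117)] / 10.45701065 = 3.79604304 / 10.45701065 = 0.363
  phi_hat_2 = [gamma(0) gamma(2) - gamma(1)^2] / det = [(3.4083)(-0.117) - (1.0768)^2] / 10.45701065 = -1.55826934 / 10.45701065 = -0.149
So phi_hat = [0.3630, -0.1490].
Therefore phi_hat_1 = 0.3630.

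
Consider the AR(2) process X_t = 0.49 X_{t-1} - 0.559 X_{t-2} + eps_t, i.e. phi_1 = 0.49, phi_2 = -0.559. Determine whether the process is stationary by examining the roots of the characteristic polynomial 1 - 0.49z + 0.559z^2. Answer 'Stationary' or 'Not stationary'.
\text{Stationary}

The AR(p) characteristic polynomial is P(z) = 1 - 0.49z + 0.559z^2.
Stationarity requires all roots to lie outside the unit circle, i.e. |z| > 1 for every root.
Set 1 + (-0.49) z + (0.559) z^2 = 0, i.e. a z^2 + b z + c = 0 with a = 0.559, b = -0.49, c = 1.
Discriminant D = b^2 - 4ac = (-0.49)^2 - 4*(0.559)*1 = 0.2401 - (2.236) = -1.9959.
D < 0, so the roots are the complex-conjugate pair z = (-b +/- i sqrt(-D)) / (2a) = 0.4383 +/- 1.2637i.
For a conjugate pair |z|^2 = z * conj(z) = (product of roots) = c/a = 1/(0.559) = 1.788909, so |z| = sqrt(1.788909) = 1.3375 for both roots.
Moduli of all roots: 1.3375, 1.3375.
All moduli strictly greater than 1? Yes.
Verdict: Stationary.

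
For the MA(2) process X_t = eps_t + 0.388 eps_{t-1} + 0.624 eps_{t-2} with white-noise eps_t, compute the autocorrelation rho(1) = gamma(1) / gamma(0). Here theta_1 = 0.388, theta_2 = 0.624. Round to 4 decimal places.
\rho(1) = 0.4092

For an MA(q) process with theta_0 = 1, the autocovariance is
  gamma(k) = sigma^2 * sum_{i=0..q-k} theta_i * theta_{i+k},
and rho(k) = gamma(k) / gamma(0). Sigma^2 cancels.
  numerator   = (1)*(0.388) + (0.388)*(0.624) = 0.630112.
  denominator = (1)^2 + (0.388)^2 + (0.624)^2 = 1.53992.
  rho(1) = 0.630112 / 1.53992 = 0.4092.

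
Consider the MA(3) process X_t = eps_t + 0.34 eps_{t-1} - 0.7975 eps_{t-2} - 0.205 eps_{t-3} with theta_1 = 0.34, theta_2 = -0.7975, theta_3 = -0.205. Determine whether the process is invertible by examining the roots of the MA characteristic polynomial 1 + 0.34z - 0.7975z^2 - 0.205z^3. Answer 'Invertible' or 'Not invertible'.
\text{Invertible}

The MA(q) characteristic polynomial is P(z) = 1 + 0.34z - 0.7975z^2 - 0.205z^3.
Invertibility requires all roots to lie outside the unit circle, i.e. |z| > 1 for every root.
Degree 3: look for a simple real root z0 first, then factor out (1 - z/z0) and solve the remaining quadratic.
Testing z0 = -4: P(-4) = 1 + (0.34)(-4) + (-0.7975)(-4)^2 + (-0.205)(-4)^3
  = 1 + (-1.36) + (-12.76) + (13.12) = 0.  So z_0 = -4 is a root, |z_0| = 4.
Divide out the factor (1 + 0.25 z) = (1 - z/z0) (since 1/z0 = -0.25):
  P(z) = (1 + 0.25 z)(1 + (0.09) z + (-0.82) z^2)
  [check: z-coef 0.09 - (-0.25) = 0.34; z^2-coef -0.82 - (-0.25)(0.09) = -0.7975; z^3-coef -(-0.25)(-0.82) = -0.205.]
Remaining roots from the quadratic factor 1 + (0.09) z + (-0.82) z^2:
  Set 1 + (0.09) z + (-0.82) z^2 = 0, i.e. a z^2 + b z + c = 0 with a = -0.82, b = 0.09, c = 1.
  Discriminant D = b^2 - 4ac = (0.09)^2 - 4*(-0.82)*1 = 0.0081 - (-3.28) = 3.2881.
  D >= 0, so the roots are real: z = (-b +/- sqrt(D)) / (2a) = (-0.09 +/- 1.813312) / (-1.64).
    z_1 = (-0.09 + 1.813312) / (-1.64) = -1.0508,   |z_1| = 1.0508.
    z_2 = (-0.09 - 1.813312) / (-1.64) = 1.1606,   |z_2| = 1.1606.
Moduli of all roots: 4.0000, 1.0508, 1.1606.
All moduli strictly greater than 1? Yes.
Verdict: Invertible.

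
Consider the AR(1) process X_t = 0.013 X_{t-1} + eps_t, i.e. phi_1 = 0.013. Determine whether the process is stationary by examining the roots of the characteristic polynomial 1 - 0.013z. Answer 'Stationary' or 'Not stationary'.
\text{Stationary}

The AR(p) characteristic polynomial is P(z) = 1 - 0.013z.
Stationarity requires all roots to lie outside the unit circle, i.e. |z| > 1 for every root.
This is linear in z: 1 + (-0.013) z = 0  =>  z = -1/(-0.013) = 76.923077,  |z| = 76.923077.
Moduli of all roots: 76.9231.
All moduli strictly greater than 1? Yes.
Verdict: Stationary.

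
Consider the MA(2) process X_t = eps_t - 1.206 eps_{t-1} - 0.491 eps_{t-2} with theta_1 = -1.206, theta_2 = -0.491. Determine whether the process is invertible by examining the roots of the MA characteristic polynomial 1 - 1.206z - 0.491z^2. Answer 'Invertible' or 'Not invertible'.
\text{Not invertible}

The MA(q) characteristic polynomial is P(z) = 1 - 1.206z - 0.491z^2.
Invertibility requires all roots to lie outside the unit circle, i.e. |z| > 1 for every root.
Set 1 + (-1.206) z + (-0.491) z^2 = 0, i.e. a z^2 + b z + c = 0 with a = -0.491, b = -1.206, c = 1.
Discriminant D = b^2 - 4ac = (-1.206)^2 - 4*(-0.491)*1 = 1.454436 - (-1.964) = 3.418436.
D >= 0, so the roots are real: z = (-b +/- sqrt(D)) / (2a) = (1.206 +/- 1.848901) / (-0.982).
  z_1 = (1.206 + 1.848901) / (-0.982) = -3.1109,   |z_1| = 3.1109.
  z_2 = (1.206 - 1.848901) / (-0.982) = 0.6547,   |z_2| = 0.6547.
Moduli of all roots: 3.1109, 0.6547.
All moduli strictly greater than 1? No.
Verdict: Not invertible.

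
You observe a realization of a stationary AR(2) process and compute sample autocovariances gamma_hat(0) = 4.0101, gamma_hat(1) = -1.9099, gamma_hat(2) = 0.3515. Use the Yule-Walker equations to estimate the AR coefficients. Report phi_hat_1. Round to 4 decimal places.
\hat\phi_{1} = -0.5620

The Yule-Walker equations for an AR(p) process read, in matrix form,
  Gamma_p phi = r_p,   with   (Gamma_p)_{ij} = gamma(|i - j|),
                       (r_p)_i = gamma(i),   i,j = 1..p.
Substitute the sample gammas (Toeplitz matrix and right-hand side of size 2):
  Gamma_p = [[4.0101, -1.9099], [-1.9099, 4.0101]]
  r_p     = [-1.9099, 0.3515]
Written out:
  4.0101 phi_1 - 1.9099 phi_2 = -1.9099
  -1.9099 phi_1 + 4.0101 phi_2 = 0.3515
Solve by Cramer's rule:
  det = gamma(0)^2 - gamma(1)^2 = (4.0101)^2 - (-1.9099)^2 = 16.08090201 - 3.64771801 = 12.433184
  phi_hat_1 = [gamma(1) gamma(0) - gamma(1) gamma(2)] / det = [(-1.9099)(4.0101) - (-1.9099)(0.3515)] / 12.433184 = -6.98756014 / 12.433184 = -0.562
  phi_hat_2 = [gamma(0) gamma(2) - gamma(1)^2] / det = [(4.0101)(0.3515) - (-1.9099)^2] / 12.433184 = -2.23816786 / 12.433184 = -0.18
So phi_hat = [-0.5620, -0.1800].
Therefore phi_hat_1 = -0.5620.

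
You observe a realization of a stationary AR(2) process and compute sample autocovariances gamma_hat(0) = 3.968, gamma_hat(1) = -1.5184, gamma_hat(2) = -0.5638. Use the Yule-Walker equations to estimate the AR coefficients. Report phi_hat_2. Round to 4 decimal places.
\hat\phi_{2} = -0.3380

The Yule-Walker equations for an AR(p) process read, in matrix form,
  Gamma_p phi = r_p,   with   (Gamma_p)_{ij} = gamma(|i - j|),
                       (r_p)_i = gamma(i),   i,j = 1..p.
Substitute the sample gammas (Toeplitz matrix and right-hand side of size 2):
  Gamma_p = [[3.968, -1.5184], [-1.5184, 3.968]]
  r_p     = [-1.5184, -0.5638]
Written out:
  3.968 phi_1 - 1.5184 phi_2 = -1.5184
  -1.5184 phi_1 + 3.968 phi_2 = -0.5638
Solve by Cramer's rule:
  det = gamma(0)^2 - gamma(1)^2 = (3.968)^2 - (-1.5184)^2 = 15.745024 - 2.30553856 = 13.43948544
  phi_hat_1 = [gamma(1) gamma(0) - gamma(1) gamma(2)] / det = [(-1.5184)(3.968) - (-1.5184)(-0.5638)] / 13.43948544 = -6.88108512 / 13.43948544 = -0.512
  phi_hat_2 = [gamma(0) gamma(2) - gamma(1)^2] / det = [(3.968)(-0.5638) - (-1.5184)^2] / 13.43948544 = -4.54269696 / 13.43948544 = -0.338
So phi_hat = [-0.5120, -0.3380].
Therefore phi_hat_2 = -0.3380.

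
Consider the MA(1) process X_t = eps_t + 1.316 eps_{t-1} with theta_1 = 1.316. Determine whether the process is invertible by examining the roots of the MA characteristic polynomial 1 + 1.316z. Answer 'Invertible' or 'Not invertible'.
\text{Not invertible}

The MA(q) characteristic polynomial is P(z) = 1 + 1.316z.
Invertibility requires all roots to lie outside the unit circle, i.e. |z| > 1 for every root.
This is linear in z: 1 + (1.316) z = 0  =>  z = -1/(1.316) = -0.759878,  |z| = 0.759878.
Moduli of all roots: 0.7599.
All moduli strictly greater than 1? No.
Verdict: Not invertible.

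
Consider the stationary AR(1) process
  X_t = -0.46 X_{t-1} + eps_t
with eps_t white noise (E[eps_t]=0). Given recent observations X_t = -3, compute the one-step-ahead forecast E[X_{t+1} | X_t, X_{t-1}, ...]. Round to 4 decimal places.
E[X_{t+1} \mid \mathcal F_t] = 1.3800

For an AR(p) model X_t = c + sum_i phi_i X_{t-i} + eps_t, the
one-step-ahead conditional mean is
  E[X_{t+1} | X_t, ...] = c + sum_i phi_i X_{t+1-i}.
Substitute known values:
  E[X_{t+1} | ...] = (-0.46) * (-3)
                   = 1.3800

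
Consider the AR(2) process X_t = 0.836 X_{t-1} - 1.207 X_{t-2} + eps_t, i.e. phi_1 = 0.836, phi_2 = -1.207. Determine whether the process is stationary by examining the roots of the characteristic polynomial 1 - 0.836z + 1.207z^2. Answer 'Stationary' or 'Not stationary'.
\text{Not stationary}

The AR(p) characteristic polynomial is P(z) = 1 - 0.836z + 1.207z^2.
Stationarity requires all roots to lie outside the unit circle, i.e. |z| > 1 for every root.
Set 1 + (-0.836) z + (1.207) z^2 = 0, i.e. a z^2 + b z + c = 0 with a = 1.207, b = -0.836, c = 1.
Discriminant D = b^2 - 4ac = (-0.836)^2 - 4*(1.207)*1 = 0.698896 - (4.828) = -4.129104.
D < 0, so the roots are the complex-conjugate pair z = (-b +/- i sqrt(-D)) / (2a) = 0.3463 +/- 0.8418i.
For a conjugate pair |z|^2 = z * conj(z) = (product of roots) = c/a = 1/(1.207) = 0.8285, so |z| = sqrt(0.8285) = 0.9102 for both roots.
Moduli of all roots: 0.9102, 0.9102.
All moduli strictly greater than 1? No.
Verdict: Not stationary.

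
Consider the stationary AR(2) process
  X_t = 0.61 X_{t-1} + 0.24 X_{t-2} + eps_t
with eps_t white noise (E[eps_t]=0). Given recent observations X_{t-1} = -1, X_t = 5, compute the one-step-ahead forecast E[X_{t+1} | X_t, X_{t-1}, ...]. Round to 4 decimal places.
E[X_{t+1} \mid \mathcal F_t] = 2.8100

For an AR(p) model X_t = c + sum_i phi_i X_{t-i} + eps_t, the
one-step-ahead conditional mean is
  E[X_{t+1} | X_t, ...] = c + sum_i phi_i X_{t+1-i}.
Substitute known values:
  E[X_{t+1} | ...] = (0.61) * (5) + (0.24) * (-1)
                   = 2.8100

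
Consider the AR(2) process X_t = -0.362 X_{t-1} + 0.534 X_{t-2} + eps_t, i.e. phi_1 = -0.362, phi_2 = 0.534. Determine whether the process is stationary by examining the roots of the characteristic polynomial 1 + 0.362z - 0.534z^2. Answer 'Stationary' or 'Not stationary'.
\text{Stationary}

The AR(p) characteristic polynomial is P(z) = 1 + 0.362z - 0.534z^2.
Stationarity requires all roots to lie outside the unit circle, i.e. |z| > 1 for every root.
Set 1 + (0.362) z + (-0.534) z^2 = 0, i.e. a z^2 + b z + c = 0 with a = -0.534, b = 0.362, c = 1.
Discriminant D = b^2 - 4ac = (0.362)^2 - 4*(-0.534)*1 = 0.131044 - (-2.136) = 2.267044.
D >= 0, so the roots are real: z = (-b +/- sqrt(D)) / (2a) = (-0.362 +/- 1.505671) / (-1.068).
  z_1 = (-0.362 + 1.505671) / (-1.068) = -1.0709,   |z_1| = 1.0709.
  z_2 = (-0.362 - 1.505671) / (-1.068) = 1.7488,   |z_2| = 1.7488.
Moduli of all roots: 1.0709, 1.7488.
All moduli strictly greater than 1? Yes.
Verdict: Stationary.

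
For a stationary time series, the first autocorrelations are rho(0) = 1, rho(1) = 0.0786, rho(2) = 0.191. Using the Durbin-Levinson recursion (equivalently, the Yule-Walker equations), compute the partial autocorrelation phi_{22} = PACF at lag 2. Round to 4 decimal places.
\phi_{22} = 0.1860

The PACF at lag k is phi_{kk}, the last component of the solution
to the Yule-Walker system G_k phi = r_k where
  (G_k)_{ij} = rho(|i - j|), (r_k)_i = rho(i), i,j = 1..k.
Equivalently, Durbin-Levinson gives phi_{kk} iteratively:
  phi_{11} = rho(1)
  phi_{kk} = [rho(k) - sum_{j=1..k-1} phi_{k-1,j} rho(k-j)]
            / [1 - sum_{j=1..k-1} phi_{k-1,j} rho(j)],
  phi_{k,j} = phi_{k-1,j} - phi_{kk} phi_{k-1,k-j},  j = 1..k-1.
Step k = 1:
  phi_11 = rho(1) = 0.0786.
Step k = 2:
  phi_22 = [rho(2) - phi_11 rho(1)] / [1 - phi_11 rho(1)] = [0.191 - (0.0786)(0.0786)] / [1 - (0.0786)(0.0786)]
         = 0.18482204 / 0.99382204 = 0.186.
Therefore phi_{22} = 0.1860.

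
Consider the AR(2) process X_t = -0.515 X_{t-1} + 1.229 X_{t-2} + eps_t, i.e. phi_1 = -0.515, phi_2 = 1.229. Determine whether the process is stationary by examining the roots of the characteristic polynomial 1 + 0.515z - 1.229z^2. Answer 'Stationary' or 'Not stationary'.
\text{Not stationary}

The AR(p) characteristic polynomial is P(z) = 1 + 0.515z - 1.229z^2.
Stationarity requires all roots to lie outside the unit circle, i.e. |z| > 1 for every root.
Set 1 + (0.515) z + (-1.229) z^2 = 0, i.e. a z^2 + b z + c = 0 with a = -1.229, b = 0.515, c = 1.
Discriminant D = b^2 - 4ac = (0.515)^2 - 4*(-1.229)*1 = 0.265225 - (-4.916) = 5.181225.
D >= 0, so the roots are real: z = (-b +/- sqrt(D)) / (2a) = (-0.515 +/- 2.27623) / (-2.458).
  z_1 = (-0.515 + 2.27623) / (-2.458) = -0.7165,   |z_1| = 0.7165.
  z_2 = (-0.515 - 2.27623) / (-2.458) = 1.1356,   |z_2| = 1.1356.
Moduli of all roots: 0.7165, 1.1356.
All moduli strictly greater than 1? No.
Verdict: Not stationary.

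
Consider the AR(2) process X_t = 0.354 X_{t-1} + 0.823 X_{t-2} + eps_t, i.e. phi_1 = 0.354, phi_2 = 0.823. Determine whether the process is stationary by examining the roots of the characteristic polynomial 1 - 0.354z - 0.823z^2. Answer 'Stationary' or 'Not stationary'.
\text{Not stationary}

The AR(p) characteristic polynomial is P(z) = 1 - 0.354z - 0.823z^2.
Stationarity requires all roots to lie outside the unit circle, i.e. |z| > 1 for every root.
Set 1 + (-0.354) z + (-0.823) z^2 = 0, i.e. a z^2 + b z + c = 0 with a = -0.823, b = -0.354, c = 1.
Discriminant D = b^2 - 4ac = (-0.354)^2 - 4*(-0.823)*1 = 0.125316 - (-3.292) = 3.417316.
D >= 0, so the roots are real: z = (-b +/- sqrt(D)) / (2a) = (0.354 +/- 1.848598) / (-1.646).
  z_1 = (0.354 + 1.848598) / (-1.646) = -1.3382,   |z_1| = 1.3382.
  z_2 = (0.354 - 1.848598) / (-1.646) = 0.908,   |z_2| = 0.908.
Moduli of all roots: 1.3382, 0.9080.
All moduli strictly greater than 1? No.
Verdict: Not stationary.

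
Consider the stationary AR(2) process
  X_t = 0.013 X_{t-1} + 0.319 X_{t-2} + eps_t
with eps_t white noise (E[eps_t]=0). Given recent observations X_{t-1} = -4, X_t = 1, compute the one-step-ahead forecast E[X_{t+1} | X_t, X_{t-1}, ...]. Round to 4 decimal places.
E[X_{t+1} \mid \mathcal F_t] = -1.2630

For an AR(p) model X_t = c + sum_i phi_i X_{t-i} + eps_t, the
one-step-ahead conditional mean is
  E[X_{t+1} | X_t, ...] = c + sum_i phi_i X_{t+1-i}.
Substitute known values:
  E[X_{t+1} | ...] = (0.013) * (1) + (0.319) * (-4)
                   = -1.2630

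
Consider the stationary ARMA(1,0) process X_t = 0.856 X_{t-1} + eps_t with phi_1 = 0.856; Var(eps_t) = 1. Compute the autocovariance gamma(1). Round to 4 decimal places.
\gamma(1) = 3.2028

Multiply the model equation by X_{t-k} and take expectations. With theta_0 = psi_0 = 1 and psi_j the MA(infinity) weights, this gives
  gamma(k) - sum_i phi_i gamma(k-i) = c_k,
  c_k = sigma^2 * sum_{j=k..q} theta_j psi_{j-k}   (c_k = 0 for k > q),
using gamma(-m) = gamma(m).
Pure AR (q = 0): c_0 = sigma^2 = 1, c_k = 0 for k >= 1.
Equations for k = 0 and k = 1 (AR order 1):
  gamma(0) = phi_1 gamma(1) + c_0
  gamma(1) = phi_1 gamma(0) + c_1
Substituting the second into the first: gamma(0) (1 - phi_1^2) = c_0 + phi_1 c_1, so
  gamma(0) = c_0 / (1 - phi_1^2) = 1 / (1 - (0.856)^2) = 1 / 0.267264 = 3.741619.
  gamma(1) = phi_1 gamma(0) = (0.856)(3.741619) = 3.202826.
Therefore gamma(1) = 3.2028 (to 4 decimal places).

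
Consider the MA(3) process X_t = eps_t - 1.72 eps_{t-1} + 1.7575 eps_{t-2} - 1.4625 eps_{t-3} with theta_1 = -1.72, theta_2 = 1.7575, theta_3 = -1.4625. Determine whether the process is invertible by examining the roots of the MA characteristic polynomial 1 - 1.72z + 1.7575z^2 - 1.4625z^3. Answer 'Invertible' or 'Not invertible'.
\text{Not invertible}

The MA(q) characteristic polynomial is P(z) = 1 - 1.72z + 1.7575z^2 - 1.4625z^3.
Invertibility requires all roots to lie outside the unit circle, i.e. |z| > 1 for every root.
Degree 3: look for a simple real root z0 first, then factor out (1 - z/z0) and solve the remaining quadratic.
Testing z0 = 0.8: P(0.8) = 1 + (-1.72)(0.8) + (1.7575)(0.8)^2 + (-1.4625)(0.8)^3
  = 1 + (-1.376) + (1.1248) + (-0.7488) = 0.  So z_0 = 0.8 is a root, |z_0| = 0.8.
Divide out the factor (1 - 1.25 z) = (1 - z/z0) (since 1/z0 = 1.25):
  P(z) = (1 - 1.25 z)(1 + (-0.47) z + (1.17) z^2)
  [check: z-coef -0.47 - (1.25) = -1.72; z^2-coef 1.17 - (1.25)(-0.47) = 1.7575; z^3-coef -(1.25)(1.17) = -1.4625.]
Remaining roots from the quadratic factor 1 + (-0.47) z + (1.17) z^2:
  Set 1 + (-0.47) z + (1.17) z^2 = 0, i.e. a z^2 + b z + c = 0 with a = 1.17, b = -0.47, c = 1.
  Discriminant D = b^2 - 4ac = (-0.47)^2 - 4*(1.17)*1 = 0.2209 - (4.68) = -4.4591.
  D < 0, so the roots are the complex-conjugate pair z = (-b +/- i sqrt(-D)) / (2a) = 0.2009 +/- 0.9024i.
  For a conjugate pair |z|^2 = z * conj(z) = (product of roots) = c/a = 1/(1.17) = 0.854701, so |z| = sqrt(0.854701) = 0.9245 for both roots.
Moduli of all roots: 0.8000, 0.9245, 0.9245.
All moduli strictly greater than 1? No.
Verdict: Not invertible.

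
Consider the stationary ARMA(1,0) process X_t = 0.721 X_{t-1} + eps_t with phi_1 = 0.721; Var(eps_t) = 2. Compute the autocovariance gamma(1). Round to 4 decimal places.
\gamma(1) = 3.0032

Multiply the model equation by X_{t-k} and take expectations. With theta_0 = psi_0 = 1 and psi_j the MA(infinity) weights, this gives
  gamma(k) - sum_i phi_i gamma(k-i) = c_k,
  c_k = sigma^2 * sum_{j=k..q} theta_j psi_{j-k}   (c_k = 0 for k > q),
using gamma(-m) = gamma(m).
Pure AR (q = 0): c_0 = sigma^2 = 2, c_k = 0 for k >= 1.
Equations for k = 0 and k = 1 (AR order 1):
  gamma(0) = phi_1 gamma(1) + c_0
  gamma(1) = phi_1 gamma(0) + c_1
Substituting the second into the first: gamma(0) (1 - phi_1^2) = c_0 + phi_1 c_1, so
  gamma(0) = c_0 / (1 - phi_1^2) = 2 / (1 - (0.721)^2) = 2 / 0.480159 = 4.165287.
  gamma(1) = phi_1 gamma(0) = (0.721)(4.165287) = 3.003172.
Therefore gamma(1) = 3.0032 (to 4 decimal places).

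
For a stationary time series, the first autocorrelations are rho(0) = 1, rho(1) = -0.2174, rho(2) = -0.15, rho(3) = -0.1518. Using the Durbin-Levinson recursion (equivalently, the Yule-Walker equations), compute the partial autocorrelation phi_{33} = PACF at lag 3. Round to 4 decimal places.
\phi_{33} = -0.2590

The PACF at lag k is phi_{kk}, the last component of the solution
to the Yule-Walker system G_k phi = r_k where
  (G_k)_{ij} = rho(|i - j|), (r_k)_i = rho(i), i,j = 1..k.
Equivalently, Durbin-Levinson gives phi_{kk} iteratively:
  phi_{11} = rho(1)
  phi_{kk} = [rho(k) - sum_{j=1..k-1} phi_{k-1,j} rho(k-j)]
            / [1 - sum_{j=1..k-1} phi_{k-1,j} rho(j)],
  phi_{k,j} = phi_{k-1,j} - phi_{kk} phi_{k-1,k-j},  j = 1..k-1.
Step k = 1:
  phi_11 = rho(1) = -0.2174.
Step k = 2:
  phi_22 = [rho(2) - phi_11 rho(1)] / [1 - phi_11 rho(1)] = [-0.15 - (-0.2174)(-0.2174)] / [1 - (-0.2174)(-0.2174)]
         = -0.19726276 / 0.95273724 = -0.207048.
  Update: phi_21 = phi_11 - phi_22 phi_11 = -0.2174 - (-0.207048)(-0.2174) = -0.262412.
Step k = 3:
  phi_33 = [rho(3) - phi_21 rho(2) - phi_22 rho(1)] / [1 - phi_21 rho(1) - phi_22 rho(2)]
    numerator   = -0.1518 - (-0.262412)(-0.15) - (-0.207048)(-0.2174) = -0.23617418
    denominator = 1 - (-0.262412)(-0.2174) - (-0.207048)(-0.15) = 0.91189429
  phi_33 = -0.23617418 / 0.91189429 = -0.259.
Therefore phi_{33} = -0.2590.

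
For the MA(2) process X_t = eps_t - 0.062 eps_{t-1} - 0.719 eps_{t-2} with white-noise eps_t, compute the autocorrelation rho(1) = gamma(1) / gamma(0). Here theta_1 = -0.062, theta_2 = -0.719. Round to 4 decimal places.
\rho(1) = -0.0115

For an MA(q) process with theta_0 = 1, the autocovariance is
  gamma(k) = sigma^2 * sum_{i=0..q-k} theta_i * theta_{i+k},
and rho(k) = gamma(k) / gamma(0). Sigma^2 cancels.
  numerator   = (1)*(-0.062) + (-0.062)*(-0.719) = -0.017422.
  denominator = (1)^2 + (-0.062)^2 + (-0.719)^2 = 1.520805.
  rho(1) = -0.017422 / 1.520805 = -0.0115.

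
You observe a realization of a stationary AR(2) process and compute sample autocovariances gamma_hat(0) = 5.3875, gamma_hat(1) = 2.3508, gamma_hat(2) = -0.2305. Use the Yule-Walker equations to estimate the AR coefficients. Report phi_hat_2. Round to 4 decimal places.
\hat\phi_{2} = -0.2880

The Yule-Walker equations for an AR(p) process read, in matrix form,
  Gamma_p phi = r_p,   with   (Gamma_p)_{ij} = gamma(|i - j|),
                       (r_p)_i = gamma(i),   i,j = 1..p.
Substitute the sample gammas (Toeplitz matrix and right-hand side of size 2):
  Gamma_p = [[5.3875, 2.3508], [2.3508, 5.3875]]
  r_p     = [2.3508, -0.2305]
Written out:
  5.3875 phi_1 + 2.3508 phi_2 = 2.3508
  2.3508 phi_1 + 5.3875 phi_2 = -0.2305
Solve by Cramer's rule:
  det = gamma(0)^2 - gamma(1)^2 = (5.3875)^2 - (2.3508)^2 = 29.02515625 - 5.52626064 = 23.49889561
  phi_hat_1 = [gamma(1) gamma(0) - gamma(1) gamma(2)] / det = [(2.3508)(5.3875) - (2.3508)(-0.2305)] / 23.49889561 = 13.2067944 / 23.49889561 = 0.562
  phi_hat_2 = [gamma(0) gamma(2) - gamma(1)^2] / det = [(5.3875)(-0.2305) - (2.3508)^2] / 23.49889561 = -6.76807939 / 23.49889561 = -0.288
So phi_hat = [0.5620, -0.2880].
Therefore phi_hat_2 = -0.2880.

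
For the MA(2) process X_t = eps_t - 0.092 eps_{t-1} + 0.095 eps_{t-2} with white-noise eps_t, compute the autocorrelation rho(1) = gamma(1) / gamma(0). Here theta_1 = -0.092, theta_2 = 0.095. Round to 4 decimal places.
\rho(1) = -0.0990

For an MA(q) process with theta_0 = 1, the autocovariance is
  gamma(k) = sigma^2 * sum_{i=0..q-k} theta_i * theta_{i+k},
and rho(k) = gamma(k) / gamma(0). Sigma^2 cancels.
  numerator   = (1)*(-0.092) + (-0.092)*(0.095) = -0.10074.
  denominator = (1)^2 + (-0.092)^2 + (0.095)^2 = 1.017489.
  rho(1) = -0.10074 / 1.017489 = -0.0990.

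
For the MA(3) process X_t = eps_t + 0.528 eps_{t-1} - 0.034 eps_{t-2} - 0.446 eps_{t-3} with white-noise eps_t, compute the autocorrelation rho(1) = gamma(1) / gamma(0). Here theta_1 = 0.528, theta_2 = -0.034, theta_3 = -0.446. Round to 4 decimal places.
\rho(1) = 0.3551

For an MA(q) process with theta_0 = 1, the autocovariance is
  gamma(k) = sigma^2 * sum_{i=0..q-k} theta_i * theta_{i+k},
and rho(k) = gamma(k) / gamma(0). Sigma^2 cancels.
  numerator   = (1)*(0.528) + (0.528)*(-0.034) + (-0.034)*(-0.446) = 0.525212.
  denominator = (1)^2 + (0.528)^2 + (-0.034)^2 + (-0.446)^2 = 1.478856.
  rho(1) = 0.525212 / 1.478856 = 0.3551.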